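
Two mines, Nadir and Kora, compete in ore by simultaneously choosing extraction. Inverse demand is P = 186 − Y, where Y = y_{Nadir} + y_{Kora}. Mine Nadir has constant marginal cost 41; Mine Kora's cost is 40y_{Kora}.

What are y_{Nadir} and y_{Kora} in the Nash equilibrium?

48, 49

Mine Nadir's profit: π = y_{Nadir}(186 − (y_{Nadir} + y_{Kora})) − 41y_{Nadir}.
∂π/∂y_{Nadir} = 145 − 2y_{Nadir} − y_{Kora} = 0, so y_{Nadir} = 72.5 − 0.5y_{Kora}.
By the same steps for Kora: y_{Kora} = 73 − 0.5y_{Nadir}.
Solving the two reaction functions simultaneously: (1 − (−0.5)(−0.5))y_{Nadir} = 72.5 − 0.5·73, so 0.75y_{Nadir} = 36 and y_{Nadir} = 48.
Then y_{Kora} = 73 − 0.5·48 = 49.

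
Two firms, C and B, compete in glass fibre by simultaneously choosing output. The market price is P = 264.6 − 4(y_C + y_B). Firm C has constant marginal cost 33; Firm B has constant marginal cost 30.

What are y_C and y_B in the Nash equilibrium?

Firm C's profit: π = y_C(264.6 − 4(y_C + y_B)) − 33y_C.
∂π/∂y_C = 231.6 − 8y_C − 4y_B = 0, so y_C = 28.95 − 0.5y_B.
By the same steps for B: y_B = 29.325 − 0.5y_C.
Substituting the second reaction function into the first: y_C = 28.95 − 0.5(29.325 − 0.5y_C), which gives 0.75y_C = 14.2875 ⇒ y_C = 19.05.
Then y_B = 29.325 − 0.5·19.05 = 19.8.

19.05, 19.8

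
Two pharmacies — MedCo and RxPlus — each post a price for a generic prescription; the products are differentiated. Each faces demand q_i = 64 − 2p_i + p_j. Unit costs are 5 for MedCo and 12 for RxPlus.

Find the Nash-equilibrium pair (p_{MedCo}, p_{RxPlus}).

MedCo's profit: π = (p_{MedCo} − 5)(64 − 2p_{MedCo} + p_{RxPlus}).
∂π/∂p_{MedCo} = 74 − 4p_{MedCo} + p_{RxPlus} = 0 ⇒ p_{MedCo} = 18.5 + 0.25p_{RxPlus}.
Similarly p_{RxPlus} = 22 + 0.25p_{MedCo}.
Plugging p_{RxPlus} into MedCo's best response: p_{MedCo} = 18.5 + 0.25(22 + 0.25p_{MedCo}) ⇒ 0.9375p_{MedCo} = 24, so p_{MedCo} = 25.6.
Then p_{RxPlus} = 22 + 0.25·25.6 = 28.4.

25.6, 28.4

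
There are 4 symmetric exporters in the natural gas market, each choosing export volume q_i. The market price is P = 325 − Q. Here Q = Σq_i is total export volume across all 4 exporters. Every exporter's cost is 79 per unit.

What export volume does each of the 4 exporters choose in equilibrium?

49.2

A representative exporter's profit is π_i = q_i(325 − Q) − 79q_i, with Q = q_i + Σ_{j≠i} q_j.
First-order condition: 246 − 2q_i − Σ_{j≠i} q_j = 0.
Imposing symmetry (q_j = q for all j) turns Σ_{j≠i} q_j into 3q, so 246 = 5q and q = 49.2.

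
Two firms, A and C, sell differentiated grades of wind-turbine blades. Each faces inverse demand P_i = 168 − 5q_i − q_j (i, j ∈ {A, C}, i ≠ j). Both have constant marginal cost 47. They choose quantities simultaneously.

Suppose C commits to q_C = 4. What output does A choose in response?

Firm A's profit: π = q_A(168 − 5q_A − q_C) − 47q_A.
∂π/∂q_A = 121 − 10q_A − q_C = 0 ⇒ q_A = 12.1 − 0.1q_C.
At q_C = 4: q_A = 12.1 − 0.1·4 = 11.7.

11.7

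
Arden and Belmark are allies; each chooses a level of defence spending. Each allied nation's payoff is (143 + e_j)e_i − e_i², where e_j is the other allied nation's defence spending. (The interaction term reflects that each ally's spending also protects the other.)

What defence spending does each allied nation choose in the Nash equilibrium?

143

Arden's payoff is (143 + e_B)e_A − e_A².
∂π/∂e_A = 143 + e_B − 2e_A = 0, so e_A = 71.5 + 0.5e_B.
By symmetry e_B = e_A; substituting into the reaction function, 0.5e_A = 71.5 and e_A = 143.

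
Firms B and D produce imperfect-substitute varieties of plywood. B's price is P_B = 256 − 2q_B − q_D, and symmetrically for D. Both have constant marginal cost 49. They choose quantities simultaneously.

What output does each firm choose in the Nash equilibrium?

Firm B's profit: π = q_B(256 − 2q_B − q_D) − 49q_B.
∂π/∂q_B = 207 − 4q_B − q_D = 0 ⇒ q_B = 51.75 − 0.25q_D.
By symmetry q_D = q_B; substituting into the reaction function, 1.25q_B = 51.75 and q_B = 41.4.

41.4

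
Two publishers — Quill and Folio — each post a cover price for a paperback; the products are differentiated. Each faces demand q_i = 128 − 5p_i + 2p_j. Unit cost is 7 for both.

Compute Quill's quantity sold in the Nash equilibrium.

66.875

Quill's profit: π = (p_{Quill} − 7)(128 − 5p_{Quill} + 2p_{Folio}).
∂π/∂p_{Quill} = 163 − 10p_{Quill} + 2p_{Folio} = 0 ⇒ p_{Quill} = 16.3 + 0.2p_{Folio}.
By symmetry p_{Folio} = p_{Quill}; substituting into the reaction function, 0.8p_{Quill} = 16.3 and p_{Quill} = 20.375.
q_{Quill} = 128 − 5·20.375 + 2·20.375 = 66.875.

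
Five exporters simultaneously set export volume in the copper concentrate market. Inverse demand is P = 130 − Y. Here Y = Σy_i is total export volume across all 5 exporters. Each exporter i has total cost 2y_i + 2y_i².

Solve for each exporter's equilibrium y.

12.8

A representative exporter's profit is π_i = y_i(130 − Y) − 2y_i − 2y_i², with Y = y_i + Σ_{j≠i} y_j.
First-order condition: 128 − 6y_i − Σ_{j≠i} y_j = 0.
Imposing symmetry (y_j = y for all j) turns Σ_{j≠i} y_j into 4y, so 128 = 10y and y = 12.8.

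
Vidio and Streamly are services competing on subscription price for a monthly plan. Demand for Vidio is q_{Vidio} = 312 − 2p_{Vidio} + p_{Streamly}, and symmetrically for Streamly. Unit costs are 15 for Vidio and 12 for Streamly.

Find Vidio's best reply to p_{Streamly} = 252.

Vidio's profit: π = (p_{Vidio} − 15)(312 − 2p_{Vidio} + p_{Streamly}).
∂π/∂p_{Vidio} = 342 − 4p_{Vidio} + p_{Streamly} = 0 ⇒ p_{Vidio} = 85.5 + 0.25p_{Streamly}.
At p_{Streamly} = 252: p_{Vidio} = 85.5 + 0.25·252 = 148.5.

148.5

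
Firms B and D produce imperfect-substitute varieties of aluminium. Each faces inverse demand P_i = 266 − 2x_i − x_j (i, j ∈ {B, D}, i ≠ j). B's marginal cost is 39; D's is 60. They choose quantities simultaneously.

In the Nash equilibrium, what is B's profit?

4380.48

Firm B's profit: π = x_B(266 − 2x_B − x_D) − 39x_B.
∂π/∂x_B = 227 − 4x_B − x_D = 0 ⇒ x_B = 56.75 − 0.25x_D.
Similarly x_D = 51.5 − 0.25x_B.
Plugging x_D into B's best response: x_B = 56.75 − 0.25(51.5 − 0.25x_B) ⇒ 0.9375x_B = 43.875, so x_B = 46.8.
Then x_D = 51.5 − 0.25·46.8 = 39.8.
P_B = 266 − 2·46.8 − 39.8 = 132.6.
Profit = (132.6 − 39)·46.8 = 4380.48.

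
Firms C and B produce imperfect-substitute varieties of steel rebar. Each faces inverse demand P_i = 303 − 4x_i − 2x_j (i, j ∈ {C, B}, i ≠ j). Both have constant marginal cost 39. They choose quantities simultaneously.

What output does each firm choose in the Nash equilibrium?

Firm C's profit: π = x_C(303 − 4x_C − 2x_B) − 39x_C.
∂π/∂x_C = 264 − 8x_C − 2x_B = 0 ⇒ x_C = 33 − 0.25x_B.
The game is symmetric, so in equilibrium x_B = x_C: the reaction function gives 1.25x_C = 33, hence x_C = 26.4.

26.4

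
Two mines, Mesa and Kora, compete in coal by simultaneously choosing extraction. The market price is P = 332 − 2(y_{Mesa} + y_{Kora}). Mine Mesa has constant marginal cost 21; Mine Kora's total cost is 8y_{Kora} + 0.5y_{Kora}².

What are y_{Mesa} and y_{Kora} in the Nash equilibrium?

Mine Mesa's profit: π = y_{Mesa}(332 − 2(y_{Mesa} + y_{Kora})) − 21y_{Mesa}.
∂π/∂y_{Mesa} = 311 − 4y_{Mesa} − 2y_{Kora} = 0, so y_{Mesa} = 77.75 − 0.5y_{Kora}.
For Kora: ∂π/∂y_{Kora} = 324 − 5y_{Kora} − 2y_{Mesa} = 0 ⇒ y_{Kora} = 64.8 − 0.4y_{Mesa}.
Plugging y_{Kora} into Mesa's best response: y_{Mesa} = 77.75 − 0.5(64.8 − 0.4y_{Mesa}) ⇒ 0.8y_{Mesa} = 45.35, so y_{Mesa} = 56.6875.
Then y_{Kora} = 64.8 − 0.4·56.6875 = 42.125.

56.6875, 42.125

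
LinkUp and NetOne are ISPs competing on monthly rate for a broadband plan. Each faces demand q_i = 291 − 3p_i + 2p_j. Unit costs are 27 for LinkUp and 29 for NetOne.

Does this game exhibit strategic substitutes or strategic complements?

LinkUp's profit: π = (p_{LinkUp} − 27)(291 − 3p_{LinkUp} + 2p_{NetOne}).
∂π/∂p_{LinkUp} = 372 − 6p_{LinkUp} + 2p_{NetOne} = 0 ⇒ p_{LinkUp} = 62 + (1/3)p_{NetOne}.
The best-response slope dp_{LinkUp}/dp_{NetOne} = 1/3 > 0: the reaction function is upward-sloping, so the choices are strategic complements.

strategic complements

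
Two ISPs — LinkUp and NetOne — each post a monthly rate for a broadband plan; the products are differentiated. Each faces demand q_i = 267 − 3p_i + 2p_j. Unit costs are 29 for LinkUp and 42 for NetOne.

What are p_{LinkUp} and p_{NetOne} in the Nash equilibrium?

LinkUp's profit: π = (p_{LinkUp} − 29)(267 − 3p_{LinkUp} + 2p_{NetOne}).
∂π/∂p_{LinkUp} = 354 − 6p_{LinkUp} + 2p_{NetOne} = 0 ⇒ p_{LinkUp} = 59 + (1/3)p_{NetOne}.
Similarly p_{NetOne} = 65.5 + (1/3)p_{LinkUp}.
Plugging p_{NetOne} into LinkUp's best response: p_{LinkUp} = 59 + (1/3)(65.5 + (1/3)p_{LinkUp}) ⇒ (8/9)p_{LinkUp} = 485/6, so p_{LinkUp} = 90.9375.
Then p_{NetOne} = 65.5 + (1/3)·90.9375 = 95.8125.

90.9375, 95.8125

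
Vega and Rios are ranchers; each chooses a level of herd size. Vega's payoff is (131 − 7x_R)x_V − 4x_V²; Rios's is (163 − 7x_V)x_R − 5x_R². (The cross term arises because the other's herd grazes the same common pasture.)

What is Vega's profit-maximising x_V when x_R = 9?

8.5

Expanding Vega's payoff: 131x_V − 7x_Rx_V − 4x_V².
∂π/∂x_V = 131 − 7x_R − 8x_V = 0, so x_V = 16.375 − 0.875x_R.
At x_R = 9: x_V = 16.375 − 0.875·9 = 8.5.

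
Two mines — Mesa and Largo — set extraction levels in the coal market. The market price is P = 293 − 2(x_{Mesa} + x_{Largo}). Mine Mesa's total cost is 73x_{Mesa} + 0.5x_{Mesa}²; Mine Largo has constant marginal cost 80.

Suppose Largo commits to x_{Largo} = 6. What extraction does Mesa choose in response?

Mine Mesa's profit: π = x_{Mesa}(293 − 2(x_{Mesa} + x_{Largo})) − 73x_{Mesa} − 0.5x_{Mesa}².
∂π/∂x_{Mesa} = 220 − 5x_{Mesa} − 2x_{Largo} = 0, so x_{Mesa} = 44 − 0.4x_{Largo}.
At x_{Largo} = 6: x_{Mesa} = 44 − 0.4·6 = 41.6.

41.6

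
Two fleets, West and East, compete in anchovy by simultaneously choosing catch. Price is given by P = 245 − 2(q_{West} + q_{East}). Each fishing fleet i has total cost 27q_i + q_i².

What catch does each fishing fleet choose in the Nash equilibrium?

27.25

Fishing fleet West's profit: π = q_{West}(245 − 2(q_{West} + q_{East})) − 27q_{West} − q_{West}².
∂π/∂q_{West} = 218 − 6q_{West} − 2q_{East} = 0, so q_{West} = 109/3 − (1/3)q_{East}.
The game is symmetric, so in equilibrium q_{East} = q_{West}: the reaction function gives (4/3)q_{West} = 109/3, hence q_{West} = 27.25.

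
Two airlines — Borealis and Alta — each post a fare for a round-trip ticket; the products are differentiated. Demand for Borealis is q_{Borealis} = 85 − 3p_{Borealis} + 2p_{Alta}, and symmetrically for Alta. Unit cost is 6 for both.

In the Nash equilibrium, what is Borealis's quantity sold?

59.25

Borealis's profit: π = (p_{Borealis} − 6)(85 − 3p_{Borealis} + 2p_{Alta}).
∂π/∂p_{Borealis} = 103 − 6p_{Borealis} + 2p_{Alta} = 0 ⇒ p_{Borealis} = 103/6 + (1/3)p_{Alta}.
Setting p_{Borealis} = p_{Alta} in the reaction function: p_{Borealis} = 103/6 + (1/3)p_{Borealis}, so p_{Borealis} = (103/6) / (2/3) = 25.75.
q_{Borealis} = 85 − 3·25.75 + 2·25.75 = 59.25.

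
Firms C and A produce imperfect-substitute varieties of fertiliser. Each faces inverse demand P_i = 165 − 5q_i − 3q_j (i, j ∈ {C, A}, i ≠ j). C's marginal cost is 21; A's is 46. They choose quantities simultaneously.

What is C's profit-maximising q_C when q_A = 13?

Firm C's profit: π = q_C(165 − 5q_C − 3q_A) − 21q_C.
∂π/∂q_C = 144 − 10q_C − 3q_A = 0 ⇒ q_C = 14.4 − 0.3q_A.
At q_A = 13: q_C = 14.4 − 0.3·13 = 10.5.

10.5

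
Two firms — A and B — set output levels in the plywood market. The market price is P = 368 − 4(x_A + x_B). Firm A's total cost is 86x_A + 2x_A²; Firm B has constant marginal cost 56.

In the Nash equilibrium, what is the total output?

Firm A's profit: π = x_A(368 − 4(x_A + x_B)) − 86x_A − 2x_A².
∂π/∂x_A = 282 − 12x_A − 4x_B = 0, so x_A = 23.5 − (1/3)x_B.
For B: ∂π/∂x_B = 312 − 8x_B − 4x_A = 0 ⇒ x_B = 39 − 0.5x_A.
Plugging x_B into A's best response: x_A = 23.5 − (1/3)(39 − 0.5x_A) ⇒ (5/6)x_A = 10.5, so x_A = 12.6.
Then x_B = 39 − 0.5·12.6 = 32.7.
Total output: 12.6 + 32.7 = 45.3.

45.3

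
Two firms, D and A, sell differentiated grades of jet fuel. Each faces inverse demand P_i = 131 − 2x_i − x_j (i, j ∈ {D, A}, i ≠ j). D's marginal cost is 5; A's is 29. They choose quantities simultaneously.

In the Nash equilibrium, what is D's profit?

Firm D's profit: π = x_D(131 − 2x_D − x_A) − 5x_D.
∂π/∂x_D = 126 − 4x_D − x_A = 0 ⇒ x_D = 31.5 − 0.25x_A.
Similarly x_A = 25.5 − 0.25x_D.
Substituting the second reaction function into the first: x_D = 31.5 − 0.25(25.5 − 0.25x_D), which gives 0.9375x_D = 25.125 ⇒ x_D = 26.8.
Then x_A = 25.5 − 0.25·26.8 = 18.8.
P_D = 131 − 2·26.8 − 18.8 = 58.6.
Profit = (58.6 − 5)·26.8 = 1436.48.

1436.48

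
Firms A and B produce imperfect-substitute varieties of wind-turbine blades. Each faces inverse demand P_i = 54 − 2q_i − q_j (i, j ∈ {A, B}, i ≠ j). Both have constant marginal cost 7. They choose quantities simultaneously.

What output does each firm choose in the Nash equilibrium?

Firm A's profit: π = q_A(54 − 2q_A − q_B) − 7q_A.
∂π/∂q_A = 47 − 4q_A − q_B = 0 ⇒ q_A = 11.75 − 0.25q_B.
By symmetry q_B = q_A; substituting into the reaction function, 1.25q_A = 11.75 and q_A = 9.4.

9.4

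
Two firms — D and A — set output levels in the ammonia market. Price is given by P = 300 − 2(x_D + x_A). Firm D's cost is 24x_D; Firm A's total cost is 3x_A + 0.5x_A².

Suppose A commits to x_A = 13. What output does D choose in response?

Firm D's profit: π = x_D(300 − 2(x_D + x_A)) − 24x_D.
∂π/∂x_D = 276 − 4x_D − 2x_A = 0, so x_D = 69 − 0.5x_A.
At x_A = 13: x_D = 69 − 0.5·13 = 62.5.

62.5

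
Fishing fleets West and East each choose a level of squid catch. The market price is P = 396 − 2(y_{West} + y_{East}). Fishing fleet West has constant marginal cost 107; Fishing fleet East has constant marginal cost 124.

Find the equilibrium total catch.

Fishing fleet West's profit: π = y_{West}(396 − 2(y_{West} + y_{East})) − 107y_{West}.
∂π/∂y_{West} = 289 − 4y_{West} − 2y_{East} = 0, so y_{West} = 72.25 − 0.5y_{East}.
By the same steps for East: y_{East} = 68 − 0.5y_{West}.
Substituting the second reaction function into the first: y_{West} = 72.25 − 0.5(68 − 0.5y_{West}), which gives 0.75y_{West} = 38.25 ⇒ y_{West} = 51.
Then y_{East} = 68 − 0.5·51 = 42.5.
Total catch: 51 + 42.5 = 93.5.

93.5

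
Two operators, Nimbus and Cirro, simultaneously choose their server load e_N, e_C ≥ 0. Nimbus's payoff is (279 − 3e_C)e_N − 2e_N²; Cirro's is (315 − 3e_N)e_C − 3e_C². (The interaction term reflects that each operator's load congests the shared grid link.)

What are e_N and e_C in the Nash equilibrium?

Expanding Nimbus's payoff: 279e_N − 3e_Ce_N − 2e_N².
∂π/∂e_N = 279 − 3e_C − 4e_N = 0, so e_N = 69.75 − 0.75e_C.
Likewise for Cirro: e_C = 52.5 − 0.5e_N.
Substituting the second reaction function into the first: e_N = 69.75 − 0.75(52.5 − 0.5e_N), which gives 0.625e_N = 30.375 ⇒ e_N = 48.6.
Then e_C = 52.5 − 0.5·48.6 = 28.2.

48.6, 28.2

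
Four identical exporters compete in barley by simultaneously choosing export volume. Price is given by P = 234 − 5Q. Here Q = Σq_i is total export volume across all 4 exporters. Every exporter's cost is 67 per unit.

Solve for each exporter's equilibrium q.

6.68

A representative exporter's profit is π_i = q_i(234 − 5Q) − 67q_i, with Q = q_i + Σ_{j≠i} q_j.
First-order condition: 167 − 10q_i − 5Σ_{j≠i} q_j = 0.
In a symmetric equilibrium every exporter chooses the same q, so Σ_{j≠i} q_j = 3q. The condition becomes 167 − 25q = 0, giving q = 167/25 = 6.68.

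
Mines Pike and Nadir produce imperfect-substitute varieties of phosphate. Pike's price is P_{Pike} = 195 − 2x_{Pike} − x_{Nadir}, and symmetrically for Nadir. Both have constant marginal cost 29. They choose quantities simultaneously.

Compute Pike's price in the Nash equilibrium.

Mine Pike's profit: π = x_{Pike}(195 − 2x_{Pike} − x_{Nadir}) − 29x_{Pike}.
∂π/∂x_{Pike} = 166 − 4x_{Pike} − x_{Nadir} = 0 ⇒ x_{Pike} = 41.5 − 0.25x_{Nadir}.
The game is symmetric, so in equilibrium x_{Nadir} = x_{Pike}: the reaction function gives 1.25x_{Pike} = 41.5, hence x_{Pike} = 33.2.
P_{Pike} = 195 − 2·33.2 − 33.2 = 95.4.

95.4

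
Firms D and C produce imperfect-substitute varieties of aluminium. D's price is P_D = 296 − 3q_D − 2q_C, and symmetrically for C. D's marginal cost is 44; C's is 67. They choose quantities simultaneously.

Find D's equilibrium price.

142.8125

Firm D's profit: π = q_D(296 − 3q_D − 2q_C) − 44q_D.
∂π/∂q_D = 252 − 6q_D − 2q_C = 0 ⇒ q_D = 42 − (1/3)q_C.
Similarly q_C = 229/6 − (1/3)q_D.
Substituting the second reaction function into the first: q_D = 42 − (1/3)(229/6 − (1/3)q_D), which gives (8/9)q_D = 527/18 ⇒ q_D = 32.9375.
Then q_C = 229/6 − (1/3)·32.9375 = 27.1875.
P_D = 296 − 3·32.9375 − 2·27.1875 = 142.8125.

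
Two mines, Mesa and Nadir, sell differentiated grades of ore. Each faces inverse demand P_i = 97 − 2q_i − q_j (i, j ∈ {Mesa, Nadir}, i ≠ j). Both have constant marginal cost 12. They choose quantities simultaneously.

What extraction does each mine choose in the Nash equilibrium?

17

Mine Mesa's profit: π = q_{Mesa}(97 − 2q_{Mesa} − q_{Nadir}) − 12q_{Mesa}.
∂π/∂q_{Mesa} = 85 − 4q_{Mesa} − q_{Nadir} = 0 ⇒ q_{Mesa} = 21.25 − 0.25q_{Nadir}.
Setting q_{Mesa} = q_{Nadir} in the reaction function: q_{Mesa} = 21.25 − 0.25q_{Mesa}, so q_{Mesa} = 21.25 / 1.25 = 17.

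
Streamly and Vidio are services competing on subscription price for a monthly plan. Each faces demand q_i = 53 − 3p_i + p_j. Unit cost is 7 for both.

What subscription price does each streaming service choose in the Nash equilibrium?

14.8

Streamly's profit: π = (p_{Streamly} − 7)(53 − 3p_{Streamly} + p_{Vidio}).
∂π/∂p_{Streamly} = 74 − 6p_{Streamly} + p_{Vidio} = 0 ⇒ p_{Streamly} = 37/3 + (1/6)p_{Vidio}.
By symmetry p_{Vidio} = p_{Streamly}; substituting into the reaction function, (5/6)p_{Streamly} = 37/3 and p_{Streamly} = 14.8.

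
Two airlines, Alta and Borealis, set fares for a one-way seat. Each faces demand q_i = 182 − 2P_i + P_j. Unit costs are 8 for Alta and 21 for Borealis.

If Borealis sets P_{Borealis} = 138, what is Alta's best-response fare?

Alta's profit: π = (P_{Alta} − 8)(182 − 2P_{Alta} + P_{Borealis}).
∂π/∂P_{Alta} = 198 − 4P_{Alta} + P_{Borealis} = 0 ⇒ P_{Alta} = 49.5 + 0.25P_{Borealis}.
At P_{Borealis} = 138: P_{Alta} = 49.5 + 0.25·138 = 84.

84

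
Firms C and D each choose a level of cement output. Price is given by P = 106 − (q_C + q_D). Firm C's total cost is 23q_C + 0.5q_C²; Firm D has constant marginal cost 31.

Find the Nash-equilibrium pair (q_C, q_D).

18.2, 28.4

Firm C's profit: π = q_C(106 − (q_C + q_D)) − 23q_C − 0.5q_C².
∂π/∂q_C = 83 − 3q_C − q_D = 0, so q_C = 83/3 − (1/3)q_D.
For D: ∂π/∂q_D = 75 − 2q_D − q_C = 0 ⇒ q_D = 37.5 − 0.5q_C.
Plugging q_D into C's best response: q_C = 83/3 − (1/3)(37.5 − 0.5q_C) ⇒ (5/6)q_C = 91/6, so q_C = 18.2.
Then q_D = 37.5 − 0.5·18.2 = 28.4.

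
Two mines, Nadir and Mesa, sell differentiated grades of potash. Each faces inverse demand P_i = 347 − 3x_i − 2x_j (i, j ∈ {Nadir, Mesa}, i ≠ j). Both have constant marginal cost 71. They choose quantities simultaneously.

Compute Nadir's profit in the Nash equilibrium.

Mine Nadir's profit: π = x_{Nadir}(347 − 3x_{Nadir} − 2x_{Mesa}) − 71x_{Nadir}.
∂π/∂x_{Nadir} = 276 − 6x_{Nadir} − 2x_{Mesa} = 0 ⇒ x_{Nadir} = 46 − (1/3)x_{Mesa}.
By symmetry x_{Mesa} = x_{Nadir}; substituting into the reaction function, (4/3)x_{Nadir} = 46 and x_{Nadir} = 34.5.
P_{Nadir} = 347 − 3·34.5 − 2·34.5 = 174.5.
Profit = (174.5 − 71)·34.5 = 3570.75.

3570.75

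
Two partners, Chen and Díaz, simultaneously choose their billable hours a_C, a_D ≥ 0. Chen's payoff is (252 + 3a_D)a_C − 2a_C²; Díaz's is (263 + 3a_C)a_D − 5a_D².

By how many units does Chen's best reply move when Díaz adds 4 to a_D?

Expanding Chen's payoff: 252a_C + 3a_Da_C − 2a_C².
∂π/∂a_C = 252 + 3a_D − 4a_C = 0, so a_C = 63 + 0.75a_D.
The reaction-function slope is 0.75, so a 4-unit rise in a_D moves a_C by 0.75 × 4 = 3. Chen's best response rises — the actions are strategic complements.

3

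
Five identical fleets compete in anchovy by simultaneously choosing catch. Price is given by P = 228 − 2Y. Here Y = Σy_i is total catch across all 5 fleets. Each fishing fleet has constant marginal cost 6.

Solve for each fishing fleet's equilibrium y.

A representative fishing fleet's profit is π_i = y_i(228 − 2Y) − 6y_i, with Y = y_i + Σ_{j≠i} y_j.
First-order condition: 222 − 4y_i − 2Σ_{j≠i} y_j = 0.
With identical fishing fleets, set every y_j = y: then 222 − 4y − 8y = 0, i.e. y = 222/12 = 18.5.

18.5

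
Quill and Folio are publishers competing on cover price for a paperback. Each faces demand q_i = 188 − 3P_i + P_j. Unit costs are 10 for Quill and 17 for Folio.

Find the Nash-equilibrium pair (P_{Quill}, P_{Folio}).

Quill's profit: π = (P_{Quill} − 10)(188 − 3P_{Quill} + P_{Folio}).
∂π/∂P_{Quill} = 218 − 6P_{Quill} + P_{Folio} = 0 ⇒ P_{Quill} = 109/3 + (1/6)P_{Folio}.
Similarly P_{Folio} = 239/6 + (1/6)P_{Quill}.
Plugging P_{Folio} into Quill's best response: P_{Quill} = 109/3 + (1/6)(239/6 + (1/6)P_{Quill}) ⇒ (35/36)P_{Quill} = 1547/36, so P_{Quill} = 44.2.
Then P_{Folio} = 239/6 + (1/6)·44.2 = 47.2.

44.2, 47.2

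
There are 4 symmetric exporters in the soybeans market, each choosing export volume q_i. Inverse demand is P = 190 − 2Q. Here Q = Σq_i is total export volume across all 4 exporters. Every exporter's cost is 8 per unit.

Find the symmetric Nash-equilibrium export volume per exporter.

18.2

A representative exporter's profit is π_i = q_i(190 − 2Q) − 8q_i, with Q = q_i + Σ_{j≠i} q_j.
First-order condition: 182 − 4q_i − 2Σ_{j≠i} q_j = 0.
In a symmetric equilibrium every exporter chooses the same q, so Σ_{j≠i} q_j = 3q. The condition becomes 182 − 10q = 0, giving q = 182/10 = 18.2.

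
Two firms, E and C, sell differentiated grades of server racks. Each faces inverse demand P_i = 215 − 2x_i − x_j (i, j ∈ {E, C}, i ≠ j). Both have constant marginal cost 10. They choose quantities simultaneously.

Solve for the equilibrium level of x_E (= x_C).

41

Firm E's profit: π = x_E(215 − 2x_E − x_C) − 10x_E.
∂π/∂x_E = 205 − 4x_E − x_C = 0 ⇒ x_E = 51.25 − 0.25x_C.
Setting x_E = x_C in the reaction function: x_E = 51.25 − 0.25x_E, so x_E = 51.25 / 1.25 = 41.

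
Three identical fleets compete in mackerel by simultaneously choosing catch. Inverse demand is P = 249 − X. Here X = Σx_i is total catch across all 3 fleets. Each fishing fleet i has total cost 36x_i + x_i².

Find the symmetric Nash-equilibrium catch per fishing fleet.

35.5

A representative fishing fleet's profit is π_i = x_i(249 − X) − 36x_i − x_i², with X = x_i + Σ_{j≠i} x_j.
First-order condition: 213 − 4x_i − Σ_{j≠i} x_j = 0.
Imposing symmetry (x_j = x for all j) turns Σ_{j≠i} x_j into 2x, so 213 = 6x and x = 35.5.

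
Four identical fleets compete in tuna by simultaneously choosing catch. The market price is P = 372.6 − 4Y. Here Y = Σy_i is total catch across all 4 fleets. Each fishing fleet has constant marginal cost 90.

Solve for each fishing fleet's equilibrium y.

14.13

A representative fishing fleet's profit is π_i = y_i(372.6 − 4Y) − 90y_i, with Y = y_i + Σ_{j≠i} y_j.
First-order condition: 282.6 − 8y_i − 4Σ_{j≠i} y_j = 0.
In a symmetric equilibrium every fishing fleet chooses the same y, so Σ_{j≠i} y_j = 3y. The condition becomes 282.6 − 20y = 0, giving y = 282.6/20 = 14.13.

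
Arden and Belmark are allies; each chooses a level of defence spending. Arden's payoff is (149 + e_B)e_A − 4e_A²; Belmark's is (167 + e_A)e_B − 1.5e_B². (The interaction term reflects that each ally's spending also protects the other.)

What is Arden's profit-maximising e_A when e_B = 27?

Expanding Arden's payoff: 149e_A + e_Be_A − 4e_A².
∂π/∂e_A = 149 + e_B − 8e_A = 0, so e_A = 18.625 + 0.125e_B.
At e_B = 27: e_A = 18.625 + 0.125·27 = 22.

22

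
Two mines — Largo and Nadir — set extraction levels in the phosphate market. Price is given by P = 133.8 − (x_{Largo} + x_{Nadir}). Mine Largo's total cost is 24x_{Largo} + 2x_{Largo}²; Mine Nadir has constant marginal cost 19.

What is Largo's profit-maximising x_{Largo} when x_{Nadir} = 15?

Mine Largo's profit: π = x_{Largo}(133.8 − (x_{Largo} + x_{Nadir})) − 24x_{Largo} − 2x_{Largo}².
∂π/∂x_{Largo} = 109.8 − 6x_{Largo} − x_{Nadir} = 0, so x_{Largo} = 18.3 − (1/6)x_{Nadir}.
At x_{Nadir} = 15: x_{Largo} = 18.3 − (1/6)·15 = 15.8.

15.8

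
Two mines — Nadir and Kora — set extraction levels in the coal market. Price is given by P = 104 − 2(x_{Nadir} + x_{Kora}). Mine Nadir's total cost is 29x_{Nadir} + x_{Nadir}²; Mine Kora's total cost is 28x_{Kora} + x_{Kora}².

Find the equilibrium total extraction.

Mine Nadir's profit: π = x_{Nadir}(104 − 2(x_{Nadir} + x_{Kora})) − 29x_{Nadir} − x_{Nadir}².
∂π/∂x_{Nadir} = 75 − 6x_{Nadir} − 2x_{Kora} = 0, so x_{Nadir} = 12.5 − (1/3)x_{Kora}.
By the same steps for Kora: x_{Kora} = 38/3 − (1/3)x_{Nadir}.
Substituting the second reaction function into the first: x_{Nadir} = 12.5 − (1/3)(38/3 − (1/3)x_{Nadir}), which gives (8/9)x_{Nadir} = 149/18 ⇒ x_{Nadir} = 9.3125.
Then x_{Kora} = 38/3 − (1/3)·9.3125 = 9.5625.
Total extraction: 9.3125 + 9.5625 = 18.875.

18.875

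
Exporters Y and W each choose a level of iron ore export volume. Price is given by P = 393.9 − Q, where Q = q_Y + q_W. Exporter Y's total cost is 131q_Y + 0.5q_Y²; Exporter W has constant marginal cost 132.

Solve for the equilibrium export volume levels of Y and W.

Exporter Y's profit: π = q_Y(393.9 − (q_Y + q_W)) − 131q_Y − 0.5q_Y².
∂π/∂q_Y = 262.9 − 3q_Y − q_W = 0, so q_Y = 2629/30 − (1/3)q_W.
For W: ∂π/∂q_W = 261.9 − 2q_W − q_Y = 0 ⇒ q_W = 130.95 − 0.5q_Y.
Substituting the second reaction function into the first: q_Y = 2629/30 − (1/3)(130.95 − 0.5q_Y), which gives (5/6)q_Y = 2639/60 ⇒ q_Y = 52.78.
Then q_W = 130.95 − 0.5·52.78 = 104.56.

52.78, 104.56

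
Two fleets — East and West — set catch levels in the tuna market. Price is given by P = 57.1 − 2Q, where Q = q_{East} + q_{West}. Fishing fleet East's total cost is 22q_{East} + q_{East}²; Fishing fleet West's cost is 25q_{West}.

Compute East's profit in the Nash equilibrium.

Fishing fleet East's profit: π = q_{East}(57.1 − 2(q_{East} + q_{West})) − 22q_{East} − q_{East}².
∂π/∂q_{East} = 35.1 − 6q_{East} − 2q_{West} = 0, so q_{East} = 5.85 − (1/3)q_{West}.
For West: ∂π/∂q_{West} = 32.1 − 4q_{West} − 2q_{East} = 0 ⇒ q_{West} = 8.025 − 0.5q_{East}.
Substituting the second reaction function into the first: q_{East} = 5.85 − (1/3)(8.025 − 0.5q_{East}), which gives (5/6)q_{East} = 3.175 ⇒ q_{East} = 3.81.
Then q_{West} = 8.025 − 0.5·3.81 = 6.12.
Price P = 57.1 − 2·9.93 = 37.24.
East's profit: (37.24 − 22)·3.81 − (3.81)² = 43.5483.

43.5483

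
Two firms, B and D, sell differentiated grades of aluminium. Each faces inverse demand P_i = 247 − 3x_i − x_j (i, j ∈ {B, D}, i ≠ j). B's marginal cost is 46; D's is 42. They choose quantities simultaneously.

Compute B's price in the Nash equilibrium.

131.8

Firm B's profit: π = x_B(247 − 3x_B − x_D) − 46x_B.
∂π/∂x_B = 201 − 6x_B − x_D = 0 ⇒ x_B = 33.5 − (1/6)x_D.
Similarly x_D = 205/6 − (1/6)x_B.
Plugging x_D into B's best response: x_B = 33.5 − (1/6)(205/6 − (1/6)x_B) ⇒ (35/36)x_B = 1001/36, so x_B = 28.6.
Then x_D = 205/6 − (1/6)·28.6 = 29.4.
P_B = 247 − 3·28.6 − 29.4 = 131.8.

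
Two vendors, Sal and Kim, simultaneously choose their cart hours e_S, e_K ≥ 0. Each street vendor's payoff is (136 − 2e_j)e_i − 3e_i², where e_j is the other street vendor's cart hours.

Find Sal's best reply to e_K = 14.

18

Sal's payoff is (136 − 2e_K)e_S − 3e_S².
∂π/∂e_S = 136 − 2e_K − 6e_S = 0, so e_S = 68/3 − (1/3)e_K.
At e_K = 14: e_S = 68/3 − (1/3)·14 = 18.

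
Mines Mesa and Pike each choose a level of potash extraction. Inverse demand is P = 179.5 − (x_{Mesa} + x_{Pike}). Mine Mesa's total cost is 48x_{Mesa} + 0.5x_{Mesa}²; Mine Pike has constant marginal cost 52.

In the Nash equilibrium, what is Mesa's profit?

Mine Mesa's profit: π = x_{Mesa}(179.5 − (x_{Mesa} + x_{Pike})) − 48x_{Mesa} − 0.5x_{Mesa}².
∂π/∂x_{Mesa} = 131.5 − 3x_{Mesa} − x_{Pike} = 0, so x_{Mesa} = 263/6 − (1/3)x_{Pike}.
For Pike: ∂π/∂x_{Pike} = 127.5 − 2x_{Pike} − x_{Mesa} = 0 ⇒ x_{Pike} = 63.75 − 0.5x_{Mesa}.
Substituting the second reaction function into the first: x_{Mesa} = 263/6 − (1/3)(63.75 − 0.5x_{Mesa}), which gives (5/6)x_{Mesa} = 271/12 ⇒ x_{Mesa} = 27.1.
Then x_{Pike} = 63.75 − 0.5·27.1 = 50.2.
Price P = 179.5 − 77.3 = 102.2.
Mesa's profit: (102.2 − 48)·27.1 − 0.5(27.1)² = 1101.615.

1101.615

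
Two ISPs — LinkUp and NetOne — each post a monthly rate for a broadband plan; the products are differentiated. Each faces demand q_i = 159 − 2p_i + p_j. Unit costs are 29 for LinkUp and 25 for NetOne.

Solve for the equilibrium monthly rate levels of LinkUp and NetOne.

LinkUp's profit: π = (p_{LinkUp} − 29)(159 − 2p_{LinkUp} + p_{NetOne}).
∂π/∂p_{LinkUp} = 217 − 4p_{LinkUp} + p_{NetOne} = 0 ⇒ p_{LinkUp} = 54.25 + 0.25p_{NetOne}.
Similarly p_{NetOne} = 52.25 + 0.25p_{LinkUp}.
Plugging p_{NetOne} into LinkUp's best response: p_{LinkUp} = 54.25 + 0.25(52.25 + 0.25p_{LinkUp}) ⇒ 0.9375p_{LinkUp} = 67.3125, so p_{LinkUp} = 71.8.
Then p_{NetOne} = 52.25 + 0.25·71.8 = 70.2.

71.8, 70.2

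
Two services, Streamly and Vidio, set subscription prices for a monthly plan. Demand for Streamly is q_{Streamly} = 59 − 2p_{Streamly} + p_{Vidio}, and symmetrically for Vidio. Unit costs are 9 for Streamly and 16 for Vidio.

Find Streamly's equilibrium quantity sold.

35.2

Streamly's profit: π = (p_{Streamly} − 9)(59 − 2p_{Streamly} + p_{Vidio}).
∂π/∂p_{Streamly} = 77 − 4p_{Streamly} + p_{Vidio} = 0 ⇒ p_{Streamly} = 19.25 + 0.25p_{Vidio}.
Similarly p_{Vidio} = 22.75 + 0.25p_{Streamly}.
Solving the two reaction functions simultaneously: (1 − (0.25)(0.25))p_{Streamly} = 19.25 + 0.25·22.75, so 0.9375p_{Streamly} = 24.9375 and p_{Streamly} = 26.6.
Then p_{Vidio} = 22.75 + 0.25·26.6 = 29.4.
q_{Streamly} = 59 − 2·26.6 + 29.4 = 35.2.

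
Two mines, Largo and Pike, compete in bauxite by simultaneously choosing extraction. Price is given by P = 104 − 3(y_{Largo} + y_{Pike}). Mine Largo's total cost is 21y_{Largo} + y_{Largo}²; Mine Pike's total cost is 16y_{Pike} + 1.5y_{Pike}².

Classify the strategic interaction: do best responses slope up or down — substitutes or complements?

strategic substitutes

Mine Largo's profit: π = y_{Largo}(104 − 3(y_{Largo} + y_{Pike})) − 21y_{Largo} − y_{Largo}².
∂π/∂y_{Largo} = 83 − 8y_{Largo} − 3y_{Pike} = 0, so y_{Largo} = 10.375 − 0.375y_{Pike}.
The best-response slope dy_{Largo}/dy_{Pike} = −0.375 < 0: the reaction function is downward-sloping, so the choices are strategic substitutes.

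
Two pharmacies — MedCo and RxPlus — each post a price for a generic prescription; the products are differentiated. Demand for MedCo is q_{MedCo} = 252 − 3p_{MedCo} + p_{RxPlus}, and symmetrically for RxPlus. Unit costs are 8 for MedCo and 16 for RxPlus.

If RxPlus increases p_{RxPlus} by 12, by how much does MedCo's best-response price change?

2

MedCo's profit: π = (p_{MedCo} − 8)(252 − 3p_{MedCo} + p_{RxPlus}).
∂π/∂p_{MedCo} = 276 − 6p_{MedCo} + p_{RxPlus} = 0 ⇒ p_{MedCo} = 46 + (1/6)p_{RxPlus}.
The reaction-function slope is 1/6, so a 12-unit rise in p_{RxPlus} moves p_{MedCo} by 1/6 × 12 = 2. MedCo's best response rises — the actions are strategic complements.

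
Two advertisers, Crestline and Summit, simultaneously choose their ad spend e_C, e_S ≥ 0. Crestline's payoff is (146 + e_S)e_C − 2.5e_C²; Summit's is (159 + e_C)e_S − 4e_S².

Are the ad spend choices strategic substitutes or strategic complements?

Expanding Crestline's payoff: 146e_C + e_Se_C − 2.5e_C².
∂π/∂e_C = 146 + e_S − 5e_C = 0, so e_C = 29.2 + 0.2e_S.
The best-response slope de_C/de_S = 0.2 > 0: the reaction function is upward-sloping, so the choices are strategic complements.

strategic complements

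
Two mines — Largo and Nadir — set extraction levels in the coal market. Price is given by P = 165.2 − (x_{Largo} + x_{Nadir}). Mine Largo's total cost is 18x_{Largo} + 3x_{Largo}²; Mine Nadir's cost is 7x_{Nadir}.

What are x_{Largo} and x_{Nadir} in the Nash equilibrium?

Mine Largo's profit: π = x_{Largo}(165.2 − (x_{Largo} + x_{Nadir})) − 18x_{Largo} − 3x_{Largo}².
∂π/∂x_{Largo} = 147.2 − 8x_{Largo} − x_{Nadir} = 0, so x_{Largo} = 18.4 − 0.125x_{Nadir}.
For Nadir: ∂π/∂x_{Nadir} = 158.2 − 2x_{Nadir} − x_{Largo} = 0 ⇒ x_{Nadir} = 79.1 − 0.5x_{Largo}.
Plugging x_{Nadir} into Largo's best response: x_{Largo} = 18.4 − 0.125(79.1 − 0.5x_{Largo}) ⇒ 0.9375x_{Largo} = 8.5125, so x_{Largo} = 9.08.
Then x_{Nadir} = 79.1 − 0.5·9.08 = 74.56.

9.08, 74.56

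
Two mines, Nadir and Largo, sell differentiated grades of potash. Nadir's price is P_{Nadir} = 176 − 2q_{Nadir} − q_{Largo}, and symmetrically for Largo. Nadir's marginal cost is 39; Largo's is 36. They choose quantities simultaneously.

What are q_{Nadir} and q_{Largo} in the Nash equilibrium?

Mine Nadir's profit: π = q_{Nadir}(176 − 2q_{Nadir} − q_{Largo}) − 39q_{Nadir}.
∂π/∂q_{Nadir} = 137 − 4q_{Nadir} − q_{Largo} = 0 ⇒ q_{Nadir} = 34.25 − 0.25q_{Largo}.
Similarly q_{Largo} = 35 − 0.25q_{Nadir}.
Plugging q_{Largo} into Nadir's best response: q_{Nadir} = 34.25 − 0.25(35 − 0.25q_{Nadir}) ⇒ 0.9375q_{Nadir} = 25.5, so q_{Nadir} = 27.2.
Then q_{Largo} = 35 − 0.25·27.2 = 28.2.

27.2, 28.2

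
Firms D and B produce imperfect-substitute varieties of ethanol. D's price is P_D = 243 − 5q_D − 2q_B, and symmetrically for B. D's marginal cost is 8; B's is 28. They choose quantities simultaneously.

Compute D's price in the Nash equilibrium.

Firm D's profit: π = q_D(243 − 5q_D − 2q_B) − 8q_D.
∂π/∂q_D = 235 − 10q_D − 2q_B = 0 ⇒ q_D = 23.5 − 0.2q_B.
Similarly q_B = 21.5 − 0.2q_D.
Solving the two reaction functions simultaneously: (1 − (−0.2)(−0.2))q_D = 23.5 − 0.2·21.5, so 0.96q_D = 19.2 and q_D = 20.
Then q_B = 21.5 − 0.2·20 = 17.5.
P_D = 243 − 5·20 − 2·17.5 = 108.

108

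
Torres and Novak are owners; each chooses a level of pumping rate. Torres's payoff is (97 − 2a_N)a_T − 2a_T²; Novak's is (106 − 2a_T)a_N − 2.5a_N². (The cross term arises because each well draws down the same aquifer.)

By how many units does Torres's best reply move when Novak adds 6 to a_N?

-3

Expanding Torres's payoff: 97a_T − 2a_Na_T − 2a_T².
∂π/∂a_T = 97 − 2a_N − 4a_T = 0, so a_T = 24.25 − 0.5a_N.
The reaction-function slope is −0.5, so a 6-unit rise in a_N moves a_T by −0.5 × 6 = −3. Torres's best response falls — the actions are strategic substitutes.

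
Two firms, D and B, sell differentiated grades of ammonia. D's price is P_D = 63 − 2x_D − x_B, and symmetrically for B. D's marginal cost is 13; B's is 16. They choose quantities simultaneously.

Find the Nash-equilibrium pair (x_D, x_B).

10.2, 9.2

Firm D's profit: π = x_D(63 − 2x_D − x_B) − 13x_D.
∂π/∂x_D = 50 − 4x_D − x_B = 0 ⇒ x_D = 12.5 − 0.25x_B.
Similarly x_B = 11.75 − 0.25x_D.
Solving the two reaction functions simultaneously: (1 − (−0.25)(−0.25))x_D = 12.5 − 0.25·11.75, so 0.9375x_D = 9.5625 and x_D = 10.2.
Then x_B = 11.75 − 0.25·10.2 = 9.2.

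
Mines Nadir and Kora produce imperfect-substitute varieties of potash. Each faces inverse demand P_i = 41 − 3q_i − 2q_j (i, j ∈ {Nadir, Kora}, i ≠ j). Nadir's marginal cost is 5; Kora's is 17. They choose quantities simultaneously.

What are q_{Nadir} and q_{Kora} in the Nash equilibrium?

Mine Nadir's profit: π = q_{Nadir}(41 − 3q_{Nadir} − 2q_{Kora}) − 5q_{Nadir}.
∂π/∂q_{Nadir} = 36 − 6q_{Nadir} − 2q_{Kora} = 0 ⇒ q_{Nadir} = 6 − (1/3)q_{Kora}.
Similarly q_{Kora} = 4 − (1/3)q_{Nadir}.
Solving the two reaction functions simultaneously: (1 − (−1/3)(−1/3))q_{Nadir} = 6 − (1/3)·4, so (8/9)q_{Nadir} = 14/3 and q_{Nadir} = 5.25.
Then q_{Kora} = 4 − (1/3)·5.25 = 2.25.

5.25, 2.25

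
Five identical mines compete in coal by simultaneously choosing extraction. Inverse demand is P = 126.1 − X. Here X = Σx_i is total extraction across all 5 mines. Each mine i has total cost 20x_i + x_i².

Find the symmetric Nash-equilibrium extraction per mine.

A representative mine's profit is π_i = x_i(126.1 − X) − 20x_i − x_i², with X = x_i + Σ_{j≠i} x_j.
First-order condition: 106.1 − 4x_i − Σ_{j≠i} x_j = 0.
Imposing symmetry (x_j = x for all j) turns Σ_{j≠i} x_j into 4x, so 106.1 = 8x and x = 13.2625.

13.2625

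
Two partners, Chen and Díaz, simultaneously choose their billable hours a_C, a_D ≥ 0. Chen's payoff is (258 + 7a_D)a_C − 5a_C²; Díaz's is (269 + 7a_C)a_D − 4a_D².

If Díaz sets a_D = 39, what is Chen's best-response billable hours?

53.1

Expanding Chen's payoff: 258a_C + 7a_Da_C − 5a_C².
∂π/∂a_C = 258 + 7a_D − 10a_C = 0, so a_C = 25.8 + 0.7a_D.
At a_D = 39: a_C = 25.8 + 0.7·39 = 53.1.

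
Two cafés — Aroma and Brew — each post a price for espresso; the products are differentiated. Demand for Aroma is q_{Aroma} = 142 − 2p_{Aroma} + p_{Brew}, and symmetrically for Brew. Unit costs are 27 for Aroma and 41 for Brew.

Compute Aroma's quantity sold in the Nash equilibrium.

80.4

Aroma's profit: π = (p_{Aroma} − 27)(142 − 2p_{Aroma} + p_{Brew}).
∂π/∂p_{Aroma} = 196 − 4p_{Aroma} + p_{Brew} = 0 ⇒ p_{Aroma} = 49 + 0.25p_{Brew}.
Similarly p_{Brew} = 56 + 0.25p_{Aroma}.
Solving the two reaction functions simultaneously: (1 − (0.25)(0.25))p_{Aroma} = 49 + 0.25·56, so 0.9375p_{Aroma} = 63 and p_{Aroma} = 67.2.
Then p_{Brew} = 56 + 0.25·67.2 = 72.8.
q_{Aroma} = 142 − 2·67.2 + 72.8 = 80.4.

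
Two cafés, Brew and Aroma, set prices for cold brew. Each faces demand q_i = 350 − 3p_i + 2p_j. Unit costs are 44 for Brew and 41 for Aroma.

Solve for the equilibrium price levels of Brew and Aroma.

Brew's profit: π = (p_{Brew} − 44)(350 − 3p_{Brew} + 2p_{Aroma}).
∂π/∂p_{Brew} = 482 − 6p_{Brew} + 2p_{Aroma} = 0 ⇒ p_{Brew} = 241/3 + (1/3)p_{Aroma}.
Similarly p_{Aroma} = 473/6 + (1/3)p_{Brew}.
Substituting the second reaction function into the first: p_{Brew} = 241/3 + (1/3)(473/6 + (1/3)p_{Brew}), which gives (8/9)p_{Brew} = 1919/18 ⇒ p_{Brew} = 119.9375.
Then p_{Aroma} = 473/6 + (1/3)·119.9375 = 118.8125.

119.9375, 118.8125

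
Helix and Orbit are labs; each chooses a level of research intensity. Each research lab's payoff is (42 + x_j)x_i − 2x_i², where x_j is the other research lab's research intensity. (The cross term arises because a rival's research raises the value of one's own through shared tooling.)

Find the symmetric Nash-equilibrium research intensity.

Helix's payoff is (42 + x_O)x_H − 2x_H².
∂π/∂x_H = 42 + x_O − 4x_H = 0, so x_H = 10.5 + 0.25x_O.
By symmetry x_O = x_H; substituting into the reaction function, 0.75x_H = 10.5 and x_H = 14.

14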